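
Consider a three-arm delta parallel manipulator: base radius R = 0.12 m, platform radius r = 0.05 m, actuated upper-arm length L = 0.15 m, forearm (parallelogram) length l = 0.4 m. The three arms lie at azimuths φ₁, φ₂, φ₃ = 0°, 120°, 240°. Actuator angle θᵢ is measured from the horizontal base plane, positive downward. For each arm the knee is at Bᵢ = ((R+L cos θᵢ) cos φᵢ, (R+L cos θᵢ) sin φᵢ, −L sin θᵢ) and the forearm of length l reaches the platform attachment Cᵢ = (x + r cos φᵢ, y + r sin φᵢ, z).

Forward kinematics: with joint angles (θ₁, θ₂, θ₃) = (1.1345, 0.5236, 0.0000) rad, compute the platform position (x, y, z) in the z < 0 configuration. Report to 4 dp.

arm 1 at φ=0.0°: e+L cos θ1 = 0.1334;  S1 = (0.1334, 0.0000, -0.1359)
S2 = (0.1999·cos120.0°, 0.1999·sin120.0°, -0.0750) = (-0.1000, 0.1731, -0.0750)
S3 = (0.2200·cos240.0°, 0.2200·sin240.0°, 0.0000) = (-0.1100, -0.1905, 0.0000)
|S₂|²−|S₁|² = 0.0093;  |S₃|²−|S₁|² = 0.0121
linear system: -0.4667x+0.3462y = 0.0093−0.1219z; -0.4868x+-0.3811y = 0.0121−0.2719z
det = 0.3464;  x = -0.0224+0.4059z,  y = -0.0033+0.1950z
quadratic in z: (1.2028)z²+(0.1442)z+(-0.1172)=0, √Δ=0.7648 → z ∈ {-0.3779, 0.2580}; z = -0.3779 (taking z<0)
x = -0.1757, y = -0.0769

(-0.1757, -0.0769, -0.3779)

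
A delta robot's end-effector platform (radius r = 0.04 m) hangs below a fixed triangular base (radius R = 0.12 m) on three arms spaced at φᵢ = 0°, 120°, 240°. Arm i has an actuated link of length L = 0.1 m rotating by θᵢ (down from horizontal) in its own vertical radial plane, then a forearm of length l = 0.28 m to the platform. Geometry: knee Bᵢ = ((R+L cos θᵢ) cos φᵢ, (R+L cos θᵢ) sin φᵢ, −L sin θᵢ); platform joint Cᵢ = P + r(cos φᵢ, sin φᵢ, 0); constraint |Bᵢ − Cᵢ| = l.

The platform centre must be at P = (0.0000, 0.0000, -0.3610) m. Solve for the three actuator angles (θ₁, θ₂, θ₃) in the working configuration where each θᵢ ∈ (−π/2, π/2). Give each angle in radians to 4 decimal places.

arm 1 (φ=0.0°): x'=0.0000, y'=0.0000
  A cos θ + B sin θ = C:  0.0800·cos θ + -0.3610·sin θ = -0.3416
  γ=atan2(-0.3610,0.0800)=-1.3527;  ψ=arccos(-0.9239)=2.7488;  θ1=γ+ψ≈1.3961
φ2=120.0° → target in arm frame (0.0000, 0.0000)
  A=0.0800, B=-0.3610, C=(l²−L²−A²−y'²−z²)/(2L)=-0.3416
  √(A²+B²)=0.3698;  θ2 = -1.3527+2.7488 ≈ 1.3961
φ3=240.0° → target in arm frame (0.0000, 0.0000)
  A cos θ + B sin θ = C:  0.0800·cos θ + -0.3610·sin θ = -0.3416
  θ3 = atan2(B,A) + arccos(C/0.3698) = 1.3961

θ₁ = 1.3961, θ₂ = 1.3961, θ₃ = 1.3961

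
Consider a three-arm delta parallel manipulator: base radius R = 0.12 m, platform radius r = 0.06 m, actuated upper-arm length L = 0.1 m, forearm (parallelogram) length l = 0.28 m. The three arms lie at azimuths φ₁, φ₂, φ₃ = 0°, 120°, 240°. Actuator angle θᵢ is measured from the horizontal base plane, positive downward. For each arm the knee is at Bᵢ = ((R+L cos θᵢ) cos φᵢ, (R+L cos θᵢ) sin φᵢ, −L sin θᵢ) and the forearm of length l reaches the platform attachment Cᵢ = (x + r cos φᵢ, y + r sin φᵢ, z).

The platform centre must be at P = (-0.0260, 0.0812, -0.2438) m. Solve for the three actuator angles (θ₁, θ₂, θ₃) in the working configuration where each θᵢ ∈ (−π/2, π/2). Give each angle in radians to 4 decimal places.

rotate P by −φ1: (-0.0260, 0.0812, -0.2438)
  A cos θ + B sin θ = C:  0.0860·cos θ + -0.2438·sin θ = -0.0251
  γ=atan2(-0.2438,0.0860)=-1.2317;  ψ=arccos(-0.0972)=1.6682;  θ1=γ+ψ≈0.4365
rotate P by −φ2: (0.0833, -0.0181, -0.2438)
  A cos θ + B sin θ = C:  -0.0233·cos θ + -0.2438·sin θ = 0.0405
  √(A²+B²)=0.2449;  θ2 = -1.6662+1.4049 ≈ -0.2613
φ3=240.0° → target in arm frame (-0.0573, -0.0631)
  e−x'=0.1173;  (l²−L²−(e−x')²−y'²−z²)/2L = -0.0439
  θ3 = atan2(B,A) + arccos(C/0.2706) = 0.6116

θ₁ = 0.4365, θ₂ = -0.2613, θ₃ = 0.6116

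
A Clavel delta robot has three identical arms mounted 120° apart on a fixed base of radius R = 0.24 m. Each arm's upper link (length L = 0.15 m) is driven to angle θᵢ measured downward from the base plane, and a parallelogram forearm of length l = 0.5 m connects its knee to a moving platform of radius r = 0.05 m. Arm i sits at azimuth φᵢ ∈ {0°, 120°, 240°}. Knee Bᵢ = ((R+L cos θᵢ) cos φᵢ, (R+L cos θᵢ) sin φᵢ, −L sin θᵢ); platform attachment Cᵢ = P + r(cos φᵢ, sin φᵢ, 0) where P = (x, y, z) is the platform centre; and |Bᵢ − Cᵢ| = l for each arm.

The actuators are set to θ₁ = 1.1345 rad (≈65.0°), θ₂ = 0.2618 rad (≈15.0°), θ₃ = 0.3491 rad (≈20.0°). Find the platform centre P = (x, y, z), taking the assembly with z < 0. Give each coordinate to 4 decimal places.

(-0.1338, 0.0106, -0.4521)

φ1=0.0°: virtual centre (0.2534, 0.0000, -0.1359), radius l
O2 = (0.3349·cos120.0°, 0.3349·sin120.0°, -0.0388) = (-0.1674, 0.2900, -0.0388)
φ3=240.0°: virtual centre (-0.1655, -0.2866, -0.0513), radius l
eliminate P² terms by subtracting sphere 1 from 2 and 3
linear system: -0.8417x+0.5800y = 0.0310−0.1943z; -0.8377x+-0.5732y = 0.0295−0.1693z
det = 0.9684;  x = -0.0360+0.2164z,  y = 0.0012+-0.0209z
quadratic in z: (1.0473)z²+(0.1466)z+(-0.1478)=0, √Δ=0.8003 → z ∈ {-0.4521, 0.3121}; z = -0.4521 (taking z<0)
x = -0.1338, y = 0.0106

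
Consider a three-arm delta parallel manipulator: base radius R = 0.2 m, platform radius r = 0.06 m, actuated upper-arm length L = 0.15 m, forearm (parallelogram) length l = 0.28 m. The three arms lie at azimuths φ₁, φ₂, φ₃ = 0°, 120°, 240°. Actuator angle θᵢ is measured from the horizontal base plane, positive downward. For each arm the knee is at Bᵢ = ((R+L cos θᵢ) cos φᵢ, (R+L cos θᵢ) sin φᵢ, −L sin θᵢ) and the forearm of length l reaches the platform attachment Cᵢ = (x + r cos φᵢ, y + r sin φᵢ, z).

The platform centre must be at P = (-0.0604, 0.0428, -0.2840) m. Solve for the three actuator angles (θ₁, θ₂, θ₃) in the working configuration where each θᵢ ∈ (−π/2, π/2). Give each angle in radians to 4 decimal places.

φ1=0.0° → target in arm frame (-0.0604, 0.0428)
  e−x'=0.2004;  (l²−L²−(e−x')²−y'²−z²)/2L = -0.2225
  γ=atan2(-0.2840,0.2004)=-0.9563;  ψ=arccos(-0.6401)=2.2654;  θ1=γ+ψ≈1.3091
φ2=120.0° → target in arm frame (0.0673, 0.0309)
  A=0.0727, B=-0.2840, C=(l²−L²−A²−y'²−z²)/(2L)=-0.1033
  γ=atan2(-0.2840,0.0727)=-1.3201;  ψ=arccos(-0.3525)=1.9310;  θ2=γ+ψ≈0.6109
arm 3 (φ=240.0°): x'=-0.0069, y'=-0.0737
  e−x'=0.1469;  (l²−L²−(e−x')²−y'²−z²)/2L = -0.1725
  θ3 = atan2(B,A) + arccos(C/0.3197) = 1.0472

θ₁ = 1.3091, θ₂ = 0.6109, θ₃ = 1.0472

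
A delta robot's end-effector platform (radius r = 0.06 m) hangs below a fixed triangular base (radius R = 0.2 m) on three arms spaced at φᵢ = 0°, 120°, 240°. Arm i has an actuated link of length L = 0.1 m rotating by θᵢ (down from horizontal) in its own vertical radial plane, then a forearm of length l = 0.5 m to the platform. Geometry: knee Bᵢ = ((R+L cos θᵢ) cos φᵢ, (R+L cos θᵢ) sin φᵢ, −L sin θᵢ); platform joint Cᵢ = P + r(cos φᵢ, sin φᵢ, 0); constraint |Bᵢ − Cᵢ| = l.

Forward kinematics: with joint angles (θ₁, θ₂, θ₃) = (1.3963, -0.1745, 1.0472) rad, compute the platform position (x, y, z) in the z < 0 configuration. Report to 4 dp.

(-0.1342, 0.1436, -0.4784)

φ1=0.0°: virtual centre (0.1574, 0.0000, -0.0985), radius l
arm 2 at φ=120.0°: ρ2 = 0.2385;  centre 2 = (-0.1192, 0.2065, 0.0174)
arm 3 at φ=240.0°: ρ3 = 0.1900;  centre 3 = (-0.0950, -0.1645, -0.0866)
subtract pairs → two planes through P
linear system: -0.5532x+0.4131y = 0.0227−0.2317z; -0.5047x+-0.3291y = 0.0091−0.0238z
Cramer: x(z) = -0.0288+0.2204z;  y(z) = 0.0164-0.2658z
into |P−centre ₁|² = l²: 1.1192z² + 0.1062z + -0.2054 = 0;  Δ = 0.9307;  z = -0.4784 or 0.3835 → z<0 root = -0.4784
x = -0.1342, y = 0.1436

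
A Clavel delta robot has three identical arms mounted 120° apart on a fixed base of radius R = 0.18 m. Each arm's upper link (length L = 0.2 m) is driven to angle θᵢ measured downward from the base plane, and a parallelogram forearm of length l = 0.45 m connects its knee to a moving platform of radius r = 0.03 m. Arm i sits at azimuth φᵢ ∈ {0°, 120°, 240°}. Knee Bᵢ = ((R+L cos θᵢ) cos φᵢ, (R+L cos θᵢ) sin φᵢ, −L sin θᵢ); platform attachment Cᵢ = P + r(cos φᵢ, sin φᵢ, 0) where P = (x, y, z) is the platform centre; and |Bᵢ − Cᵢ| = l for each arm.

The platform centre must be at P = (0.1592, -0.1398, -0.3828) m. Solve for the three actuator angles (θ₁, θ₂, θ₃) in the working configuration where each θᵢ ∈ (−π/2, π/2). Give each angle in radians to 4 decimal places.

rotate P by −φ1: (0.1592, -0.1398, -0.3828)
  e−x'=-0.0092;  (l²−L²−(e−x')²−y'²−z²)/2L = -0.0092
  √(A²+B²)=0.3829;  θ1 = -1.5948+1.5947 ≈ -0.0001
arm 2 (φ=120.0°): x'=-0.2007, y'=-0.0680
  A=0.3507, B=-0.3828, C=(l²−L²−A²−y'²−z²)/(2L)=-0.2791
  γ=atan2(-0.3828,0.3507)=-0.8292;  ψ=arccos(-0.5376)=2.1383;  θ2=γ+ψ≈1.3092
rotate P by −φ3: (0.0415, 0.2078, -0.3828)
  A=0.1085, B=-0.3828, C=(l²−L²−A²−y'²−z²)/(2L)=-0.0975
  θ3 = atan2(B,A) + arccos(C/0.3979) = 0.5237

θ₁ = -0.0001, θ₂ = 1.3092, θ₃ = 0.5237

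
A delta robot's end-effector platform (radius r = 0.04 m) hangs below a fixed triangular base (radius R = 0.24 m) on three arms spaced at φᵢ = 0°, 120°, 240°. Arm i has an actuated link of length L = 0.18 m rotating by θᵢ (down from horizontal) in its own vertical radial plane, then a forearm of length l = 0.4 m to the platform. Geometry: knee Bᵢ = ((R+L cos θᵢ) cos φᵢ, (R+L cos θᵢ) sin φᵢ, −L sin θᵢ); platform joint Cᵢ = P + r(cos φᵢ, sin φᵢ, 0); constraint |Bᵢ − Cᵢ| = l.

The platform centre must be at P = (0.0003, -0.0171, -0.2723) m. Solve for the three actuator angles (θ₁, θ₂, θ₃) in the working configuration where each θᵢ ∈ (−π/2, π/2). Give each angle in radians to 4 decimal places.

θ₁ = 0.5233, θ₂ = 0.6108, θ₃ = 0.4365

arm 1 (φ=0.0°): x'=0.0003, y'=-0.0171
  A=0.1997, B=-0.2723, C=(l²−L²−A²−y'²−z²)/(2L)=0.0369
  √(A²+B²)=0.3377;  θ1 = -0.9380+1.4613 ≈ 0.5233
rotate P by −φ2: (-0.0150, 0.0083, -0.2723)
  e−x'=0.2150;  (l²−L²−(e−x')²−y'²−z²)/2L = 0.0199
  γ=atan2(-0.2723,0.2150)=-0.9025;  ψ=arccos(0.0575)=1.5133;  θ2=γ+ψ≈0.6108
φ3=240.0° → target in arm frame (0.0147, 0.0088)
  A=0.1853, B=-0.2723, C=(l²−L²−A²−y'²−z²)/(2L)=0.0528
  γ=atan2(-0.2723,0.1853)=-0.9732;  ψ=arccos(0.1604)=1.4097;  θ3=γ+ψ≈0.4365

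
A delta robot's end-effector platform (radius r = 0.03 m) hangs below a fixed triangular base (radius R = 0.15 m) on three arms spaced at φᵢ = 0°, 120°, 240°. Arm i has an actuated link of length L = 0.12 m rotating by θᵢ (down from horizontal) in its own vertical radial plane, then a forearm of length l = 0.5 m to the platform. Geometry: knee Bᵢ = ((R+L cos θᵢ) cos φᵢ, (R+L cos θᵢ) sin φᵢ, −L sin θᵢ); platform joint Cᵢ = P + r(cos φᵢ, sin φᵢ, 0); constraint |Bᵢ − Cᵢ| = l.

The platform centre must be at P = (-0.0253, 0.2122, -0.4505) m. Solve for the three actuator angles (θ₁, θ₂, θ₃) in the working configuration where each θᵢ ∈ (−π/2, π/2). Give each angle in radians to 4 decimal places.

φ1=0.0° → target in arm frame (-0.0253, 0.2122)
  e−x'=0.1453;  (l²−L²−(e−x')²−y'²−z²)/2L = -0.1395
  γ=atan2(-0.4505,0.1453)=-1.2588;  ψ=arccos(-0.2948)=1.8700;  θ1=γ+ψ≈0.6112
φ2=120.0° → target in arm frame (0.1964, -0.0842)
  e−x'=-0.0764;  (l²−L²−(e−x')²−y'²−z²)/2L = 0.0822
  √(A²+B²)=0.4569;  θ2 = -1.7388+1.3900 ≈ -0.3489
arm 3 (φ=240.0°): x'=-0.1711, y'=-0.1280
  e−x'=0.2911;  (l²−L²−(e−x')²−y'²−z²)/2L = -0.2854
  γ=atan2(-0.4505,0.2911)=-0.9971;  ψ=arccos(-0.5320)=2.1318;  θ3=γ+ψ≈1.1347

θ₁ = 0.6112, θ₂ = -0.3489, θ₃ = 1.1347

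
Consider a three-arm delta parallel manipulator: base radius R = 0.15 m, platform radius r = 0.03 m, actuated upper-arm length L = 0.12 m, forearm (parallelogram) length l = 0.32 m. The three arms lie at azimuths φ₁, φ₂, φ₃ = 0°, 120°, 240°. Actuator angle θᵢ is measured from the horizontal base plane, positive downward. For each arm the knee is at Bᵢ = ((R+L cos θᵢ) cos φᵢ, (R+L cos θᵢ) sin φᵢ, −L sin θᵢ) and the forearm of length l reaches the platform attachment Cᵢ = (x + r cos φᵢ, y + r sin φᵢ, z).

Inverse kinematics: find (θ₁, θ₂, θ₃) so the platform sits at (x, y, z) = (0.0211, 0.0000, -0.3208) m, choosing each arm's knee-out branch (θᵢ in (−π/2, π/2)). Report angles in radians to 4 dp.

θ₁ = 0.6106, θ₂ = 0.7854, θ₃ = 0.7854

rotate P by −φ1: (0.0211, 0.0000, -0.3208)
  A cos θ + B sin θ = C:  0.0989·cos θ + -0.3208·sin θ = -0.1029
  θ1 = atan2(B,A) + arccos(C/0.3357) = 0.6106
φ2=120.0° → target in arm frame (-0.0105, -0.0183)
  A=0.1305, B=-0.3208, C=(l²−L²−A²−y'²−z²)/(2L)=-0.1345
  γ=atan2(-0.3208,0.1305)=-1.1843;  ψ=arccos(-0.3885)=1.9698;  θ2=γ+ψ≈0.7854
φ3=240.0° → target in arm frame (-0.0106, 0.0183)
  A=0.1305, B=-0.3208, C=(l²−L²−A²−y'²−z²)/(2L)=-0.1345
  θ3 = atan2(B,A) + arccos(C/0.3463) = 0.7854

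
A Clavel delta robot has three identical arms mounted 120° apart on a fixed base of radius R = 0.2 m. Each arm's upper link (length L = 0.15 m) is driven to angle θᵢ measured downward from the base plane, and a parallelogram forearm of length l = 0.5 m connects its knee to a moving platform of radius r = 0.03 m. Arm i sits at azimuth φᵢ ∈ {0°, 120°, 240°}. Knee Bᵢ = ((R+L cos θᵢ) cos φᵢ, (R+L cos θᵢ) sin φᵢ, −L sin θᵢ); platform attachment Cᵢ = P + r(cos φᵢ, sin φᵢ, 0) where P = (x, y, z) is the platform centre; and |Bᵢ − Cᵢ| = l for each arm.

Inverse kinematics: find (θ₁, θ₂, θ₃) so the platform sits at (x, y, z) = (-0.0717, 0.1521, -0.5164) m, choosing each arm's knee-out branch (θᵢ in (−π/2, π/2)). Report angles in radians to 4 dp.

φ1=0.0° → target in arm frame (-0.0717, 0.1521)
  e−x'=0.2417;  (l²−L²−(e−x')²−y'²−z²)/2L = -0.4024
  √(A²+B²)=0.5702;  θ1 = -1.1330+2.3543 ≈ 1.2213
rotate P by −φ2: (0.1676, -0.0140, -0.5164)
  e−x'=0.0024;  (l²−L²−(e−x')²−y'²−z²)/2L = -0.1312
  √(A²+B²)=0.5164;  θ2 = -1.5661+1.8277 ≈ 0.2616
arm 3 (φ=240.0°): x'=-0.0959, y'=-0.1381
  e−x'=0.2659;  (l²−L²−(e−x')²−y'²−z²)/2L = -0.4298
  γ=atan2(-0.5164,0.2659)=-1.0953;  ψ=arccos(-0.7400)=2.4038;  θ3=γ+ψ≈1.3085

θ₁ = 1.2213, θ₂ = 0.2616, θ₃ = 1.3085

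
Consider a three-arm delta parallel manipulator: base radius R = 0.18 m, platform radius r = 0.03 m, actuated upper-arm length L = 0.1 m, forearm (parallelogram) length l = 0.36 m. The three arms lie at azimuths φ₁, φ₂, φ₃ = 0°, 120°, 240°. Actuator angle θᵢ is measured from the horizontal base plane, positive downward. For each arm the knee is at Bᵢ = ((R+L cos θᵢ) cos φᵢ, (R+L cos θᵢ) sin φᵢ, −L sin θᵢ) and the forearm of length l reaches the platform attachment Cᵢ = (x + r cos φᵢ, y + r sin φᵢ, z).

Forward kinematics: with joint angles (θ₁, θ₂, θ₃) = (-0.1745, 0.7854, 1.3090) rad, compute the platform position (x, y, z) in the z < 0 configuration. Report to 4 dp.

arm 1 at φ=0.0°: e+L cos θ1 = 0.2485;  S1 = (0.2485, 0.0000, 0.0174)
S2 = (0.2207·cos120.0°, 0.2207·sin120.0°, -0.0707) = (-0.1104, 0.1911, -0.0707)
S3 = (0.1759·cos240.0°, 0.1759·sin240.0°, -0.0966) = (-0.0879, -0.1523, -0.0966)
|S₂|²−|S₁|² = -0.0083;  |S₃|²−|S₁|² = -0.0218
[-0.7177 0.3823 -0.1761]·P = -0.0083;  [-0.6728 -0.3046 -0.2279]·P = -0.0218
Cramer: x(z) = 0.0228-0.2959z;  y(z) = 0.0211-0.0947z
into |P−S₁|² = l²: 1.0965z² + 0.0948z + -0.0779 = 0;  Δ = 0.3508;  z = -0.3133 or 0.2269 → z<0 root = -0.3133
x = 0.1155, y = 0.0507

(0.1155, 0.0507, -0.3133)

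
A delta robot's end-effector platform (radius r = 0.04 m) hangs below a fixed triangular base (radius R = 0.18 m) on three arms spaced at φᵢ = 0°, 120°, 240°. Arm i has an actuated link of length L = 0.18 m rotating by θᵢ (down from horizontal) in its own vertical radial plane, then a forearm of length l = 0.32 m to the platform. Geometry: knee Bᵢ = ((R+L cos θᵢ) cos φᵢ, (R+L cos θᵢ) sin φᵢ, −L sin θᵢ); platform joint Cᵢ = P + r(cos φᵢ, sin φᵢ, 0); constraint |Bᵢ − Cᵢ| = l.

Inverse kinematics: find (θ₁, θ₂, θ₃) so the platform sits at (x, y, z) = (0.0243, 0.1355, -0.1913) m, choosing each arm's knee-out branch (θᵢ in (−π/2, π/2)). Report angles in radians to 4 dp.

rotate P by −φ1: (0.0243, 0.1355, -0.1913)
  A cos θ + B sin θ = C:  0.1157·cos θ + -0.1913·sin θ = 0.0046
  γ=atan2(-0.1913,0.1157)=-1.0268;  ψ=arccos(0.0206)=1.5502;  θ1=γ+ψ≈0.5234
arm 2 (φ=120.0°): x'=0.1052, y'=-0.0888
  A cos θ + B sin θ = C:  0.0348·cos θ + -0.1913·sin θ = 0.0675
  θ2 = atan2(B,A) + arccos(C/0.1944) = -0.1747
rotate P by −φ3: (-0.1295, -0.0467, -0.1913)
  A cos θ + B sin θ = C:  0.2695·cos θ + -0.1913·sin θ = -0.1150
  γ=atan2(-0.1913,0.2695)=-0.6173;  ψ=arccos(-0.3480)=1.9262;  θ3=γ+ψ≈1.3089

θ₁ = 0.5234, θ₂ = -0.1747, θ₃ = 1.3089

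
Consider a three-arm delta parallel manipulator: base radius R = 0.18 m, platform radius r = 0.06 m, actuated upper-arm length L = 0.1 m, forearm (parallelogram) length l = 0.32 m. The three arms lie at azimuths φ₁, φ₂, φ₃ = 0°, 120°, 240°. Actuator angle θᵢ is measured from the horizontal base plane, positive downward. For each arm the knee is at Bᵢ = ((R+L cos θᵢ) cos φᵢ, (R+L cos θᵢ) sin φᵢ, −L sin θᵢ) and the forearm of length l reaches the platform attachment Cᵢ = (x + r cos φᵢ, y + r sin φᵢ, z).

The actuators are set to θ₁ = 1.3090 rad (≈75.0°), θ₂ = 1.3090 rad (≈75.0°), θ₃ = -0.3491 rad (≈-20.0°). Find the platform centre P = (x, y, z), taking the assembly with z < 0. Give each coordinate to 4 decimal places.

S1 = (0.1459·cos0.0°, 0.1459·sin0.0°, -0.0966) = (0.1459, 0.0000, -0.0966)
arm 2 at φ=120.0°: e+L cos θ2 = 0.1459;  S2 = (-0.0729, 0.1263, -0.0966)
φ3=240.0°: virtual centre (-0.1070, -0.1853, 0.0342), radius l
|S₂|²−|S₁|² = 0.0000;  |S₃|²−|S₁|² = 0.0163
linear system: -0.4376x+0.2527y = 0.0000−0.0000z; -0.5057x+-0.3706y = 0.0163−0.2616z
det = 0.2900;  x = -0.0142+0.2279z,  y = -0.0247+0.3948z
into |P−S₁|² = l²: 1.2078z² + 0.1007z + -0.0668 = 0;  Δ = 0.3330;  z = -0.2806 or 0.1972 → z<0 root = -0.2806
x = -0.0782, y = -0.1354

(-0.0782, -0.1354, -0.2806)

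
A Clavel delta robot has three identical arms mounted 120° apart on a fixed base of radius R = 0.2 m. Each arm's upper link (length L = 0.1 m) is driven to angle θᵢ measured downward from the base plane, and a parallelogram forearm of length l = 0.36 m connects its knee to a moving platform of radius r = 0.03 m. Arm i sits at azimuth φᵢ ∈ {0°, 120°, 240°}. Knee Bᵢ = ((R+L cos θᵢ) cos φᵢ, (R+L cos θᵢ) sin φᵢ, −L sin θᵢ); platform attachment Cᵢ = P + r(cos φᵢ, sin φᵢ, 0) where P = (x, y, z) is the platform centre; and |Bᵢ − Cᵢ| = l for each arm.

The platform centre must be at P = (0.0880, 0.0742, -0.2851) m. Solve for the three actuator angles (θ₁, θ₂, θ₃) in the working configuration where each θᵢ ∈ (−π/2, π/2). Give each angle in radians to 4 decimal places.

θ₁ = -0.1752, θ₂ = 0.4361, θ₃ = 1.3085

φ1=0.0° → target in arm frame (0.0880, 0.0742)
  A=0.0820, B=-0.2851, C=(l²−L²−A²−y'²−z²)/(2L)=0.1304
  γ=atan2(-0.2851,0.0820)=-1.2907;  ψ=arccos(0.4397)=1.1155;  θ1=γ+ψ≈-0.1752
φ2=120.0° → target in arm frame (0.0203, -0.1133)
  A cos θ + B sin θ = C:  0.1497·cos θ + -0.2851·sin θ = 0.0153
  √(A²+B²)=0.3220;  θ2 = -1.0872+1.5233 ≈ 0.4361
φ3=240.0° → target in arm frame (-0.1083, 0.0391)
  A=0.2783, B=-0.2851, C=(l²−L²−A²−y'²−z²)/(2L)=-0.2032
  γ=atan2(-0.2851,0.2783)=-0.7975;  ψ=arccos(-0.5101)=2.1060;  θ3=γ+ψ≈1.3085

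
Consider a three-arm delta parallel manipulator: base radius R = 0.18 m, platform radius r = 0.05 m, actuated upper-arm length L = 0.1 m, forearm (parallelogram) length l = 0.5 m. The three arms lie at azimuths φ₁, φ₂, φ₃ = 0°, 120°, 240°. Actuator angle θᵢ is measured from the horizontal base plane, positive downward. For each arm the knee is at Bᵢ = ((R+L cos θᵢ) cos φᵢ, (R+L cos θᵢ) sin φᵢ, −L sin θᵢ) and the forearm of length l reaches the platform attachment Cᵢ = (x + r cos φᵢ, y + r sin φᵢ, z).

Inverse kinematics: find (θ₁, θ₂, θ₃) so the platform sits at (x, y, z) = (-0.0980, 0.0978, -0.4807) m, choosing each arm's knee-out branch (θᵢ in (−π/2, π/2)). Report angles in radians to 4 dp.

arm 1 (φ=0.0°): x'=-0.0980, y'=0.0978
  A=0.2280, B=-0.4807, C=(l²−L²−A²−y'²−z²)/(2L)=-0.2631
  θ1 = atan2(B,A) + arccos(C/0.5320) = 0.9602
rotate P by −φ2: (0.1337, 0.0360, -0.4807)
  e−x'=-0.0037;  (l²−L²−(e−x')²−y'²−z²)/2L = 0.0381
  θ2 = atan2(B,A) + arccos(C/0.4807) = -0.0870
arm 3 (φ=240.0°): x'=-0.0357, y'=-0.1338
  A cos θ + B sin θ = C:  0.1657·cos θ + -0.4807·sin θ = -0.1821
  γ=atan2(-0.4807,0.1657)=-1.2389;  ψ=arccos(-0.3582)=1.9371;  θ3=γ+ψ≈0.6983

θ₁ = 0.9602, θ₂ = -0.0870, θ₃ = 0.6983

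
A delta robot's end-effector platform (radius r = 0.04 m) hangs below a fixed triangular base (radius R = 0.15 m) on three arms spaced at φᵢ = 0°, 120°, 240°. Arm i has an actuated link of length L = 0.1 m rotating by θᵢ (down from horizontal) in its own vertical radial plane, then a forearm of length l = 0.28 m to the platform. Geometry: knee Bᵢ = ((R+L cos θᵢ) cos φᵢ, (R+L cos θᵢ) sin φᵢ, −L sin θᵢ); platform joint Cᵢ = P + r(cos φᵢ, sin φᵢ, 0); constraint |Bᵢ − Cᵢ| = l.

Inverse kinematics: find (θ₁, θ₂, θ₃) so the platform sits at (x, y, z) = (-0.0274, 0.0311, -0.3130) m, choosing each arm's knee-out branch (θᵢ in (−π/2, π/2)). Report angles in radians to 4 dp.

arm 1 (φ=0.0°): x'=-0.0274, y'=0.0311
  A cos θ + B sin θ = C:  0.1374·cos θ + -0.3130·sin θ = -0.2471
  √(A²+B²)=0.3418;  θ1 = -1.1571+2.3786 ≈ 1.2215
φ2=120.0° → target in arm frame (0.0406, 0.0082)
  A=0.0694, B=-0.3130, C=(l²−L²−A²−y'²−z²)/(2L)=-0.1722
  √(A²+B²)=0.3206;  θ2 = -1.3527+2.1380 ≈ 0.7853
arm 3 (φ=240.0°): x'=-0.0132, y'=-0.0393
  e−x'=0.1232;  (l²−L²−(e−x')²−y'²−z²)/2L = -0.2315
  √(A²+B²)=0.3364;  θ3 = -1.1957+2.3298 ≈ 1.1340

θ₁ = 1.2215, θ₂ = 0.7853, θ₃ = 1.1340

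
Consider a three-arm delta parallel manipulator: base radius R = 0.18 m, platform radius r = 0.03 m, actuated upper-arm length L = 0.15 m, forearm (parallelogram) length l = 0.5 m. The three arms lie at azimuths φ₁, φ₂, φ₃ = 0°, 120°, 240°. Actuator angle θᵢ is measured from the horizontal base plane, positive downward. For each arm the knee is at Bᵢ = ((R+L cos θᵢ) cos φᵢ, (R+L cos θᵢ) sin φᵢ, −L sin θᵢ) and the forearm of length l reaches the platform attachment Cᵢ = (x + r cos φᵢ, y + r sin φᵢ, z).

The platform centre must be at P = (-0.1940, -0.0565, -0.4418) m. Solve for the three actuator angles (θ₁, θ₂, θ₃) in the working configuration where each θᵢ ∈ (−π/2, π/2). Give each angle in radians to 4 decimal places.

φ1=0.0° → target in arm frame (-0.1940, -0.0565)
  e−x'=0.3440;  (l²−L²−(e−x')²−y'²−z²)/2L = -0.2974
  θ1 = atan2(B,A) + arccos(C/0.5599) = 1.2215
rotate P by −φ2: (0.0481, 0.1963, -0.4418)
  A cos θ + B sin θ = C:  0.1019·cos θ + -0.4418·sin θ = -0.0553
  √(A²+B²)=0.4534;  θ2 = -1.3440+1.6931 ≈ 0.3491
φ3=240.0° → target in arm frame (0.1459, -0.1398)
  A cos θ + B sin θ = C:  0.0041·cos θ + -0.4418·sin θ = 0.0425
  √(A²+B²)=0.4418;  θ3 = -1.5616+1.4744 ≈ -0.0872

θ₁ = 1.2215, θ₂ = 0.3491, θ₃ = -0.0872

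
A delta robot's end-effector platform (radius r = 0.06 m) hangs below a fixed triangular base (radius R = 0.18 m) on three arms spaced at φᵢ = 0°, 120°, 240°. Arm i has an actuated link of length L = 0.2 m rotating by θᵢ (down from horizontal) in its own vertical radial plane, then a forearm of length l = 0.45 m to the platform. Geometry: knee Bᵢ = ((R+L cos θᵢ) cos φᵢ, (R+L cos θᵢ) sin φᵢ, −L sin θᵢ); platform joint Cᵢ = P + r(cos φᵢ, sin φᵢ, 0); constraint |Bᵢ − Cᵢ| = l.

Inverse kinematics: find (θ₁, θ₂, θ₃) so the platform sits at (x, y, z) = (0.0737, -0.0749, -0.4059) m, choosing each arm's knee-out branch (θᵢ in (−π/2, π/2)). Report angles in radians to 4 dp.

φ1=0.0° → target in arm frame (0.0737, -0.0749)
  A cos θ + B sin θ = C:  0.0463·cos θ + -0.4059·sin θ = -0.0250
  θ1 = atan2(B,A) + arccos(C/0.4085) = 0.1749
arm 2 (φ=120.0°): x'=-0.1017, y'=-0.0264
  e−x'=0.2217;  (l²−L²−(e−x')²−y'²−z²)/2L = -0.1303
  √(A²+B²)=0.4625;  θ2 = -1.0709+1.8563 ≈ 0.7855
φ3=240.0° → target in arm frame (0.0280, 0.1013)
  A cos θ + B sin θ = C:  0.0920·cos θ + -0.4059·sin θ = -0.0524
  γ=atan2(-0.4059,0.0920)=-1.3479;  ψ=arccos(-0.1260)=1.6971;  θ3=γ+ψ≈0.3492

θ₁ = 0.1749, θ₂ = 0.7855, θ₃ = 0.3492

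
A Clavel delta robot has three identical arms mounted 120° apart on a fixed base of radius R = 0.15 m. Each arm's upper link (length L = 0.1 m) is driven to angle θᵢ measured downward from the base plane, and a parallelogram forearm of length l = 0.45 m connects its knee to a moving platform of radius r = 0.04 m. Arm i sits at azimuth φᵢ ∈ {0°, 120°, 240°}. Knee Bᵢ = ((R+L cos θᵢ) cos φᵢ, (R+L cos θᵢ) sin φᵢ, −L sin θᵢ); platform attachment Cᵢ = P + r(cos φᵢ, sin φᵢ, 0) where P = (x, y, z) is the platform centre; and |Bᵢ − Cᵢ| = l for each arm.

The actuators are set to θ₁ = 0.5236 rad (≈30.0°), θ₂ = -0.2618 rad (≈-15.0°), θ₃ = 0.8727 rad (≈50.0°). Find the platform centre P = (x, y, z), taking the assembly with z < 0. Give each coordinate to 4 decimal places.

φ1=0.0°: virtual centre (0.1966, 0.0000, -0.0500), radius l
φ2=120.0°: virtual centre (-0.1033, 0.1789, 0.0259), radius l
arm 3 at φ=240.0°: ρ3 = 0.1743;  S3 = (-0.0871, -0.1509, -0.0766)
subtract pairs → two planes through P
linear system: -0.5998x+0.3578y = 0.0022−0.1518z; -0.5675x+-0.3019y = -0.0049−-0.0532z
det = 0.3841;  x = 0.0028+0.0697z,  y = 0.0109+-0.3073z
into |P−S₁|² = l²: 1.0993z² + 0.0663z + -0.1623 = 0;  Δ = 0.7182;  z = -0.4156 or 0.3553 → z<0 root = -0.4156
x = -0.0261, y = 0.1386

(-0.0261, 0.1386, -0.4156)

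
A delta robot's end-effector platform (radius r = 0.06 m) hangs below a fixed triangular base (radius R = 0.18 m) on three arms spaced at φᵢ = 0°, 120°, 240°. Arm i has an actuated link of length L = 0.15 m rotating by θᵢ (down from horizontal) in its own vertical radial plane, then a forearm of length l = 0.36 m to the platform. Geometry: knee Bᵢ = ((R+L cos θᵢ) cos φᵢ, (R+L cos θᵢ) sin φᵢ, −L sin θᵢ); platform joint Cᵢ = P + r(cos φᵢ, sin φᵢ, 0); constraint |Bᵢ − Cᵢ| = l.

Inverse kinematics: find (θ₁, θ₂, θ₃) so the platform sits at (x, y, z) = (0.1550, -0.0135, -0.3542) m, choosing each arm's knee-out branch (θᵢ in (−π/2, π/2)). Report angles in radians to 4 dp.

θ₁ = 0.0877, θ₂ = 1.2216, θ₃ = 1.1346

rotate P by −φ1: (0.1550, -0.0135, -0.3542)
  A=-0.0350, B=-0.3542, C=(l²−L²−A²−y'²−z²)/(2L)=-0.0659
  θ1 = atan2(B,A) + arccos(C/0.3559) = 0.0877
arm 2 (φ=120.0°): x'=-0.0892, y'=-0.1275
  e−x'=0.2092;  (l²−L²−(e−x')²−y'²−z²)/2L = -0.2612
  √(A²+B²)=0.4114;  θ2 = -1.0373+2.2589 ≈ 1.2216
rotate P by −φ3: (-0.0658, 0.1410, -0.3542)
  A cos θ + B sin θ = C:  0.1858·cos θ + -0.3542·sin θ = -0.2425
  √(A²+B²)=0.4000;  θ3 = -1.0877+2.2223 ≈ 1.1346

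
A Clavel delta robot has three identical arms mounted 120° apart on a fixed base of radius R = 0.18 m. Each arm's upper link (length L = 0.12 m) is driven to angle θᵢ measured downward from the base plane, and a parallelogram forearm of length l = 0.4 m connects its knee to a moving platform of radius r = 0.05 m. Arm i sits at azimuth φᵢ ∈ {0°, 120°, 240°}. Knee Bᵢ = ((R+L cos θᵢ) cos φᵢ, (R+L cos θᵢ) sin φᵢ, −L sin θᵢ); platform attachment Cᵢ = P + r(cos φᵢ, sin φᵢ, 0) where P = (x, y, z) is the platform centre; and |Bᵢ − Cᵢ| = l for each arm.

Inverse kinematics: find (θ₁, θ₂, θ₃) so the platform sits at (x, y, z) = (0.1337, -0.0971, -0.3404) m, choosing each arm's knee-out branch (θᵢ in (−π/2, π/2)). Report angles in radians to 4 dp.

θ₁ = -0.2618, θ₂ = 1.2219, θ₃ = 0.4363

arm 1 (φ=0.0°): x'=0.1337, y'=-0.0971
  e−x'=-0.0037;  (l²−L²−(e−x')²−y'²−z²)/2L = 0.0845
  θ1 = atan2(B,A) + arccos(C/0.3404) = -0.2618
rotate P by −φ2: (-0.1509, -0.0672, -0.3404)
  A=0.2809, B=-0.3404, C=(l²−L²−A²−y'²−z²)/(2L)=-0.2238
  γ=atan2(-0.3404,0.2809)=-0.8808;  ψ=arccos(-0.5072)=2.1027;  θ2=γ+ψ≈1.2219
arm 3 (φ=240.0°): x'=0.0172, y'=0.1643
  A cos θ + B sin θ = C:  0.1128·cos θ + -0.3404·sin θ = -0.0416
  θ3 = atan2(B,A) + arccos(C/0.3586) = 0.4363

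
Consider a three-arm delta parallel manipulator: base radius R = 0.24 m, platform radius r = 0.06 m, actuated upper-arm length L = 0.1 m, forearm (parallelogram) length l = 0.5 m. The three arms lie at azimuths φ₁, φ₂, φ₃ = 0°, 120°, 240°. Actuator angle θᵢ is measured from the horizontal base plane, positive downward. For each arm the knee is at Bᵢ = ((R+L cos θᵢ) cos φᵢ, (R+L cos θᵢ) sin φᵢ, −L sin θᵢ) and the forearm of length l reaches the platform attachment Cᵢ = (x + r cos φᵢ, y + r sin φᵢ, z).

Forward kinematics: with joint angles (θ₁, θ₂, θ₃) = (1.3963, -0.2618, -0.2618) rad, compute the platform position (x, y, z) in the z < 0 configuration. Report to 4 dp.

φ1=0.0°: virtual centre (0.1974, 0.0000, -0.0985), radius l
arm 2 at φ=120.0°: (R−r)+L cos θ2 = 0.2766;  centre 2 = (-0.1383, 0.2395, 0.0259)
φ3=240.0°: virtual centre (-0.1383, -0.2395, 0.0259), radius l
eliminate P² terms by subtracting sphere 1 from 2 and 3
[-0.6713 0.4791 0.2487]·P = 0.0285;  [-0.6713 -0.4791 0.2487]·P = 0.0285
det = 0.6432;  x = -0.0425+0.3705z,  y = 0.0000+0.0000z
quadratic in z: (1.1373)z²+(0.0192)z+(-0.1828)=0, √Δ=0.9120 → z ∈ {-0.4094, 0.3925}; z = -0.4094 (taking z<0)
x = -0.1942, y = 0.0000

(-0.1942, 0.0000, -0.4094)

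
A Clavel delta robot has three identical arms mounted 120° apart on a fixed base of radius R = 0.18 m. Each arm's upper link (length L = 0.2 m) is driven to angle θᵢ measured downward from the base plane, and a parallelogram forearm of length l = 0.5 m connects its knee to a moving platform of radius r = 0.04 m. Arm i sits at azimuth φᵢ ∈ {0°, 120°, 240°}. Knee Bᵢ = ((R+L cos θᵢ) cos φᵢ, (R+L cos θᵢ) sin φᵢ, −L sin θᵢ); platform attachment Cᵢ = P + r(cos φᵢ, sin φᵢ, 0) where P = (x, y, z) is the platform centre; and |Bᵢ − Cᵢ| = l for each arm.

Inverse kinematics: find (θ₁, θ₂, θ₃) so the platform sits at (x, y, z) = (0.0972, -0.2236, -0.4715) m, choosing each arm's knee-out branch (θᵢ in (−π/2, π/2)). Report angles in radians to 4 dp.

θ₁ = 0.4361, θ₂ = 1.3963, θ₃ = 0.2617

rotate P by −φ1: (0.0972, -0.2236, -0.4715)
  e−x'=0.0428;  (l²−L²−(e−x')²−y'²−z²)/2L = -0.1604
  θ1 = atan2(B,A) + arccos(C/0.4734) = 0.4361
rotate P by −φ2: (-0.2422, 0.0276, -0.4715)
  A=0.3822, B=-0.4715, C=(l²−L²−A²−y'²−z²)/(2L)=-0.3980
  √(A²+B²)=0.6070;  θ2 = -0.8896+2.2858 ≈ 1.3963
φ3=240.0° → target in arm frame (0.1450, 0.1960)
  e−x'=-0.0050;  (l²−L²−(e−x')²−y'²−z²)/2L = -0.1269
  √(A²+B²)=0.4715;  θ3 = -1.5815+1.8432 ≈ 0.2617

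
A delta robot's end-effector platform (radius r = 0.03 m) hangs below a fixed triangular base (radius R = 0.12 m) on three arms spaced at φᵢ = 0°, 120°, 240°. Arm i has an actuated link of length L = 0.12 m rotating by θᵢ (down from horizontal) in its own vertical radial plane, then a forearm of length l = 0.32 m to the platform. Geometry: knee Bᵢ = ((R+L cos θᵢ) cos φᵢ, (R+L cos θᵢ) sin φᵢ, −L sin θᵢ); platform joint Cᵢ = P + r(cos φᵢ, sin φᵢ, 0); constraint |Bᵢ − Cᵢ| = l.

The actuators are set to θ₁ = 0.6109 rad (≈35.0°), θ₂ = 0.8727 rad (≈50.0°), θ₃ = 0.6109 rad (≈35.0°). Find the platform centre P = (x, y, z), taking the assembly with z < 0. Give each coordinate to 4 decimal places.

(0.0186, -0.0322, -0.3382)

O1 = (0.1883·cos0.0°, 0.1883·sin0.0°, -0.0688) = (0.1883, 0.0000, -0.0688)
O2 = (0.1671·cos120.0°, 0.1671·sin120.0°, -0.0919) = (-0.0836, 0.1447, -0.0919)
φ3=240.0°: virtual centre (-0.0941, -0.1631, -0.0688), radius l
subtract pairs → two planes through P
plane₁₂: -0.5437x+0.2895y+-0.0462z = -0.0038
Cramer: x(z) = 0.0036-0.0442z;  y(z) = -0.0063+0.0766z
sphere 1 gives Az²+Bz+C=0 with A=1.0078, B=0.1530, C=-0.0635;  B²−4AC=0.2795;  roots -0.3382, 0.1864;  negative root z = -0.3382
x = 0.0186, y = -0.0322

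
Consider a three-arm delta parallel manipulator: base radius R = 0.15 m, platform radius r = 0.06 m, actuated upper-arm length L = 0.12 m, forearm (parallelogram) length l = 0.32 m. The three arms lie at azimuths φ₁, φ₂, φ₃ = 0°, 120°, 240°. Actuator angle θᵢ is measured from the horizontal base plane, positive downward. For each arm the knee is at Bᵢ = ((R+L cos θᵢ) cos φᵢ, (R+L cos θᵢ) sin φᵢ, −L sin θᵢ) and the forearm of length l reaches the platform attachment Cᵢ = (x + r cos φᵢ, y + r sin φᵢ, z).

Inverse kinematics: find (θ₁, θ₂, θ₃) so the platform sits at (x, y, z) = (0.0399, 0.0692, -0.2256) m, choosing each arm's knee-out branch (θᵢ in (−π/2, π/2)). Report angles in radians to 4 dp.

rotate P by −φ1: (0.0399, 0.0692, -0.2256)
  e−x'=0.0501;  (l²−L²−(e−x')²−y'²−z²)/2L = 0.1242
  γ=atan2(-0.2256,0.0501)=-1.3523;  ψ=arccos(0.5374)=1.0034;  θ1=γ+ψ≈-0.3488
arm 2 (φ=120.0°): x'=0.0400, y'=-0.0692
  A=0.0500, B=-0.2256, C=(l²−L²−A²−y'²−z²)/(2L)=0.1243
  √(A²+B²)=0.2311;  θ2 = -1.3526+1.0031 ≈ -0.3495
arm 3 (φ=240.0°): x'=-0.0799, y'=0.0000
  e−x'=0.1699;  (l²−L²−(e−x')²−y'²−z²)/2L = 0.0344
  γ=atan2(-0.2256,0.1699)=-0.9254;  ψ=arccos(0.1217)=1.4488;  θ3=γ+ψ≈0.5235

θ₁ = -0.3488, θ₂ = -0.3495, θ₃ = 0.5235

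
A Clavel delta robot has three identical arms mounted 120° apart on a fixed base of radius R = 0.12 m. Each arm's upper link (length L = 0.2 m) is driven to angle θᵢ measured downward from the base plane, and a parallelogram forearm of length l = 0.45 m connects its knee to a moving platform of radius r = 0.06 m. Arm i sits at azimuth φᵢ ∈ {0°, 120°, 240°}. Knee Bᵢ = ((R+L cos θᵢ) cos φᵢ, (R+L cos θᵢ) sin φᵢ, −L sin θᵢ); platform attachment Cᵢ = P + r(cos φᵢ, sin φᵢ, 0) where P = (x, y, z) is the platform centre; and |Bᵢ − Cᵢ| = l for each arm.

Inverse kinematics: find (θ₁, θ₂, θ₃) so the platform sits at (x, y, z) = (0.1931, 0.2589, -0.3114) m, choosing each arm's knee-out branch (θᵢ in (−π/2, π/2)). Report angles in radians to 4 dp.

rotate P by −φ1: (0.1931, 0.2589, -0.3114)
  A cos θ + B sin θ = C:  -0.1331·cos θ + -0.3114·sin θ = -0.0480
  γ=atan2(-0.3114,-0.1331)=-1.9747;  ψ=arccos(-0.1418)=1.7131;  θ1=γ+ψ≈-0.2616
rotate P by −φ2: (0.1277, -0.2967, -0.3114)
  e−x'=-0.0677;  (l²−L²−(e−x')²−y'²−z²)/2L = -0.0677
  γ=atan2(-0.3114,-0.0677)=-1.7848;  ψ=arccos(-0.2123)=1.7848;  θ2=γ+ψ≈0.0000
φ3=240.0° → target in arm frame (-0.3208, 0.0378)
  A cos θ + B sin θ = C:  0.3808·cos θ + -0.3114·sin θ = -0.2022
  γ=atan2(-0.3114,0.3808)=-0.6855;  ψ=arccos(-0.4111)=1.9944;  θ3=γ+ψ≈1.3089

θ₁ = -0.2616, θ₂ = 0.0000, θ₃ = 1.3089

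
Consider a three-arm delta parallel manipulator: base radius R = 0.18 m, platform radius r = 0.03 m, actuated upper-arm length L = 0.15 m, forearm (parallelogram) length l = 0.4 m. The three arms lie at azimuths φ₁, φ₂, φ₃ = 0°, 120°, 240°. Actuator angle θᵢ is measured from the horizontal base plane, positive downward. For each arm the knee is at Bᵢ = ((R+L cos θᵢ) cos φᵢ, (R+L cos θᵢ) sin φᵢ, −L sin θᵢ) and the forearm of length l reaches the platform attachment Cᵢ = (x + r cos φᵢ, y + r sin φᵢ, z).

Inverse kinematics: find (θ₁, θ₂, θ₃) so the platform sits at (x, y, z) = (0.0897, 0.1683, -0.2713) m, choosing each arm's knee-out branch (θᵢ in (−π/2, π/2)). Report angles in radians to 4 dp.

arm 1 (φ=0.0°): x'=0.0897, y'=0.1683
  e−x'=0.0603;  (l²−L²−(e−x')²−y'²−z²)/2L = 0.1065
  γ=atan2(-0.2713,0.0603)=-1.3521;  ψ=arccos(0.3830)=1.1777;  θ1=γ+ψ≈-0.1744
arm 2 (φ=120.0°): x'=0.1009, y'=-0.1618
  A cos θ + B sin θ = C:  0.0491·cos θ + -0.2713·sin θ = 0.1177
  √(A²+B²)=0.2757;  θ2 = -1.3918+1.1299 ≈ -0.2618
arm 3 (φ=240.0°): x'=-0.1906, y'=-0.0065
  e−x'=0.3406;  (l²−L²−(e−x')²−y'²−z²)/2L = -0.1739
  γ=atan2(-0.2713,0.3406)=-0.6726;  ψ=arccos(-0.3992)=1.9815;  θ3=γ+ψ≈1.3089

θ₁ = -0.1744, θ₂ = -0.2618, θ₃ = 1.3089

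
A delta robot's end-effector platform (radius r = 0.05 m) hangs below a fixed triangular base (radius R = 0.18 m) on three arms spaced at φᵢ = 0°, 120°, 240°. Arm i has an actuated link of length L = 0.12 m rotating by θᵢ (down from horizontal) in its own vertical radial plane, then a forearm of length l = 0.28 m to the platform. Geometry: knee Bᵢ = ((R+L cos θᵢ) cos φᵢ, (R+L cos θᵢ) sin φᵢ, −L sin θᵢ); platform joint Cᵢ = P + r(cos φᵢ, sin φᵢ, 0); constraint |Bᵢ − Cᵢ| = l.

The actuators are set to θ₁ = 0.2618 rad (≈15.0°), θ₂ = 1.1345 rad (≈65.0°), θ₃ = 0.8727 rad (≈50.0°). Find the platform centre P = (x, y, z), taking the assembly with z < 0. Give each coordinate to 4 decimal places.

(0.0707, -0.0254, -0.2480)

φ1=0.0°: virtual centre (0.2459, 0.0000, -0.0311), radius l
S2 = (0.1807·cos120.0°, 0.1807·sin120.0°, -0.1088) = (-0.0904, 0.1565, -0.1088)
arm 3 at φ=240.0°: (R−r)+L cos θ3 = 0.2071;  S3 = (-0.1036, -0.1794, -0.0919)
|S₂|²−|S₁|² = -0.0170;  |S₃|²−|S₁|² = -0.0101
[-0.6725 0.3130 -0.1554]·P = -0.0170;  [-0.6990 -0.3588 -0.1217]·P = -0.0101
Cramer: x(z) = 0.0201-0.2040z;  y(z) = -0.0110+0.0581z
into |P−S₁|² = l²: 1.0450z² + 0.1530z + -0.0263 = 0;  Δ = 0.1334;  z = -0.2480 or 0.1016 → z<0 root = -0.2480
x = 0.0707, y = -0.0254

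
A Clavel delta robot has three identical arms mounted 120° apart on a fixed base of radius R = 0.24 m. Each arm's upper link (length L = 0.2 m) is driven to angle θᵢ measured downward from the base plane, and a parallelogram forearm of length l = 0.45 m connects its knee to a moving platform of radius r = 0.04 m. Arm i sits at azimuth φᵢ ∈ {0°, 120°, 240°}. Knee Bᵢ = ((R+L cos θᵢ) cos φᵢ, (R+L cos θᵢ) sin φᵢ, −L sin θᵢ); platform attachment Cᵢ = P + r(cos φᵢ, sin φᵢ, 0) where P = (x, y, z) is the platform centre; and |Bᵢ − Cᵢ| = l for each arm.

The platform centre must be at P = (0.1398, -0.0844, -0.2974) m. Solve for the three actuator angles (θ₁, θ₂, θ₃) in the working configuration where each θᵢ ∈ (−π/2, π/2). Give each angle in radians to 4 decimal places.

arm 1 (φ=0.0°): x'=0.1398, y'=-0.0844
  A cos θ + B sin θ = C:  0.0602·cos θ + -0.2974·sin θ = 0.1583
  γ=atan2(-0.2974,0.0602)=-1.3711;  ψ=arccos(0.5216)=1.0221;  θ1=γ+ψ≈-0.3490
φ2=120.0° → target in arm frame (-0.1430, -0.0789)
  e−x'=0.3430;  (l²−L²−(e−x')²−y'²−z²)/2L = -0.1245
  θ2 = atan2(B,A) + arccos(C/0.4540) = 1.1343
arm 3 (φ=240.0°): x'=0.0032, y'=0.1633
  A=0.1968, B=-0.2974, C=(l²−L²−A²−y'²−z²)/(2L)=0.0217
  γ=atan2(-0.2974,0.1968)=-0.9862;  ψ=arccos(0.0607)=1.5100;  θ3=γ+ψ≈0.5238

θ₁ = -0.3490, θ₂ = 1.1343, θ₃ = 0.5238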